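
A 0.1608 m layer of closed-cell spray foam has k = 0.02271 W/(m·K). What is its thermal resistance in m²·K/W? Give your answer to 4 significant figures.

7.081 m²·K/W

R = L/k = 0.1608/0.02271 = 7.0806 m²·K/W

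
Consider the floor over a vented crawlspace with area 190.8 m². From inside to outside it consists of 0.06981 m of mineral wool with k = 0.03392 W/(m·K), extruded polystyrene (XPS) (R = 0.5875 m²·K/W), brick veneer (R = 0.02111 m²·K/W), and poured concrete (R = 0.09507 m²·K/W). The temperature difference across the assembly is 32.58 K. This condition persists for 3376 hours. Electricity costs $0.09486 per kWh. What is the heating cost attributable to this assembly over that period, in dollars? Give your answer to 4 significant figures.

0.06981/0.03392 = 2.0581
R_total = 2.0581 + 0.5875 + 0.02111 + 0.09507 = 2.7618 m²·K/W
Q = 190.8 × 32.58 / 2.7618 = 2250.8 W
E = 2250.8 W × 3376 h / 1000 = 7598.8 kWh
Cost = 7598.8 × 0.09486 = $720.82

720.8 dollars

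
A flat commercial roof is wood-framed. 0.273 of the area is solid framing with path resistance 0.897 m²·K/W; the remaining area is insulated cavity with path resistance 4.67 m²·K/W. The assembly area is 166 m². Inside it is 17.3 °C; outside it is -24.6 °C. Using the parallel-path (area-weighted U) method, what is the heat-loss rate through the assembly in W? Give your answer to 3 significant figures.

U_eff = 0.727/4.67 + 0.273/0.897 = 0.1557 + 0.3043 = 0.46
R_eff = 1/U_eff = 2.174 m²·K/W
Q = 166 × (17.3 − (-24.6)) / 2.174 = 3200 W

3200 W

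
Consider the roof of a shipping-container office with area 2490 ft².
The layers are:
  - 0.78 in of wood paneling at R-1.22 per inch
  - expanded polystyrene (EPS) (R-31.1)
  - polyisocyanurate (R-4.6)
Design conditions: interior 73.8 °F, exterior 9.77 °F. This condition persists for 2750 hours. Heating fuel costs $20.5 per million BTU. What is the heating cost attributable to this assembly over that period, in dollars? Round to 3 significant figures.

245 dollars

0.78 × 1.22 = 0.9516
R_total = 0.9516 + 31.1 + 4.6 = 36.65 ft²·°F·h/BTU
Q = 2490 × (73.8 − 9.77) / 36.65 = 4350 BTU/h
E = 4350 × 2750 = 11960000 BTU
Cost = 11960000/10⁶ × 20.5 = $245.2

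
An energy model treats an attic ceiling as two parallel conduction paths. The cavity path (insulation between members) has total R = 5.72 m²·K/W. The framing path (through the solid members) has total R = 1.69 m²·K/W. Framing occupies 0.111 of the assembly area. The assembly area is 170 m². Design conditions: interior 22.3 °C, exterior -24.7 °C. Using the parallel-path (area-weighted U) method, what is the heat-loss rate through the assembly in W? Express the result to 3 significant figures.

1770 W

U_eff = 0.889/5.72 + 0.111/1.69 = 0.1554 + 0.06568 = 0.2211
R_eff = 1/U_eff = 4.523 m²·K/W
Q = 170 × (22.3 − (-24.7)) / 4.523 = 1767 W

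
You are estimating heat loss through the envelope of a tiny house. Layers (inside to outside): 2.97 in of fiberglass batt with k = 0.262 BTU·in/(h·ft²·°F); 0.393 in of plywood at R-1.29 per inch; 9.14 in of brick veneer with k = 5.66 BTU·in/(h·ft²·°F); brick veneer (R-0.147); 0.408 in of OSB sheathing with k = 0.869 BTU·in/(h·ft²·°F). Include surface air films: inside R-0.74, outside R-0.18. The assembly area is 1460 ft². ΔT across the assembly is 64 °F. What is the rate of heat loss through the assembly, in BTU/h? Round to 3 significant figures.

6230 BTU/h

2.97/0.262 = 11.34
0.393 × 1.29 = 0.507
9.14/5.66 = 1.615
0.408/0.869 = 0.4695
R_total = 0.74 + 11.34 + 0.507 + 1.615 + 0.147 + 0.4695 + 0.18 = 14.99 ft²·°F·h/BTU
Q = A·ΔT/R = 1460 × 64 / 14.99 = 6232 BTU/h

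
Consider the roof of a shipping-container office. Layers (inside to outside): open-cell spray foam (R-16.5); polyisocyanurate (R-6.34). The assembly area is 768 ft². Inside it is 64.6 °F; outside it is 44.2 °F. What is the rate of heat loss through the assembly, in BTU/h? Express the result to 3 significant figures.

686 BTU/h

R_total = 16.5 + 6.34 = 22.84 ft²·°F·h/BTU
Q = A·ΔT/R = 768 × (64.6 − 44.2) / 22.84 = 686 BTU/h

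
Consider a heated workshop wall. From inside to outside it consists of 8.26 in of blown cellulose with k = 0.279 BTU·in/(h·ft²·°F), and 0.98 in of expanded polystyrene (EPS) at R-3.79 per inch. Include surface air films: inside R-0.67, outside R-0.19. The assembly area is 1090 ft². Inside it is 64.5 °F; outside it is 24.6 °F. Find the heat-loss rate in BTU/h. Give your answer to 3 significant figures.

1270 BTU/h

8.26/0.279 = 29.61
0.98 × 3.79 = 3.714
R_total = 0.67 + 29.61 + 3.714 + 0.19 = 34.18 ft²·°F·h/BTU
Q = A·ΔT/R = 1090 × (64.5 − 24.6) / 34.18 = 1272 BTU/h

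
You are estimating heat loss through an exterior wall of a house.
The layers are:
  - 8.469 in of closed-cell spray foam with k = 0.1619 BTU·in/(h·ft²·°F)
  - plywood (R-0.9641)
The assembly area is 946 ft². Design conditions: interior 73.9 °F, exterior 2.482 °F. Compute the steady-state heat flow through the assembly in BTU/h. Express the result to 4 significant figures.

8.469/0.1619 = 52.31
R_total = 52.31 + 0.9641 = 53.274 ft²·°F·h/BTU
Q = A·ΔT/R = 946 × (73.9 − 2.482) / 53.274 = 1268.2 BTU/h

1268 BTU/h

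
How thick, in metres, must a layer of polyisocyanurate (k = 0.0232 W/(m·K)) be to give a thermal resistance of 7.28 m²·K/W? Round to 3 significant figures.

0.169 m

L = R·k = 7.28 × 0.0232 = 0.1689 m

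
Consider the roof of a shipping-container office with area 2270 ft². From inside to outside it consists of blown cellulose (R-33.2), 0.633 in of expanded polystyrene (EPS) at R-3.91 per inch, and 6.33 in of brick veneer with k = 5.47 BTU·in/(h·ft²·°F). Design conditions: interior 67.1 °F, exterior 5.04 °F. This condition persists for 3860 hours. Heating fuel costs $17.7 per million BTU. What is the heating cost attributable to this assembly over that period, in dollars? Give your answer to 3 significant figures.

0.633 × 3.91 = 2.475
6.33/5.47 = 1.157
R_total = 33.2 + 2.475 + 1.157 = 36.83 ft²·°F·h/BTU
Q = 2270 × (67.1 − 5.04) / 36.83 = 3825 BTU/h
E = 3825 × 3860 = 14760000 BTU
Cost = 14760000/10⁶ × 17.7 = $261.3

261 dollars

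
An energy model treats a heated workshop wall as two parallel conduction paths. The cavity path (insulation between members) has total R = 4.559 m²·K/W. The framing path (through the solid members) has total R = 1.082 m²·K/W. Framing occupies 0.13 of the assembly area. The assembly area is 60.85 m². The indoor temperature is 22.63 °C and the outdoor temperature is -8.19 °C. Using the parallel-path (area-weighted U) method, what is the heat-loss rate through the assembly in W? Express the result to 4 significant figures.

U_eff = 0.87/4.559 + 0.13/1.082 = 0.19083 + 0.12015 = 0.31098
R_eff = 1/U_eff = 3.2156 m²·K/W
Q = 60.85 × (22.63 − (-8.19)) / 3.2156 = 583.21 W

583.2 W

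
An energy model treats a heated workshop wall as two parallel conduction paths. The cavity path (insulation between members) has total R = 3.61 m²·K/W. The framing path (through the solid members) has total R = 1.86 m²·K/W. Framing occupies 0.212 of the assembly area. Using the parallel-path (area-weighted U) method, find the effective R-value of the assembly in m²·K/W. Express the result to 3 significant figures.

3.01 m²·K/W

U_eff = 0.788/3.61 + 0.212/1.86 = 0.2183 + 0.114 = 0.3323
R_eff = 1/U_eff = 3.01 m²·K/W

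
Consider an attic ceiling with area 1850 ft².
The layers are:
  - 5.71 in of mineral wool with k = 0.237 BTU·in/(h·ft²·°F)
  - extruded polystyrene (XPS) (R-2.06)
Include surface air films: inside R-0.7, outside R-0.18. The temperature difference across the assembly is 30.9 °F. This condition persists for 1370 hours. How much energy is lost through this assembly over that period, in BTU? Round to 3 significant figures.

2900000 BTU

5.71/0.237 = 24.09
R_total = 0.7 + 24.09 + 2.06 + 0.18 = 27.03 ft²·°F·h/BTU
Q = 1850 × 30.9 / 27.03 = 2115 BTU/h
E = 2115 × 1370 = 2897000 BTU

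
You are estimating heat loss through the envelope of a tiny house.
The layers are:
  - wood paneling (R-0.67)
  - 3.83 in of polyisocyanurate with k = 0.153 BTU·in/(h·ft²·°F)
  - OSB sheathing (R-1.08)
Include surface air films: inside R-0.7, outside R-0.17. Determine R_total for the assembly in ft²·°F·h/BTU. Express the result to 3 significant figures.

3.83/0.153 = 25.03
R_total = 0.7 + 0.67 + 25.03 + 1.08 + 0.17 = 27.65 ft²·°F·h/BTU

27.7 ft²·°F·h/BTU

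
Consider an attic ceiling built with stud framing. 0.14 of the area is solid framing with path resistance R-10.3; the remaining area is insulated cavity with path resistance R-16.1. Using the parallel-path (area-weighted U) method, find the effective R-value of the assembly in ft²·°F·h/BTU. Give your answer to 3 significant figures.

U_eff = 0.86/16.1 + 0.14/10.3 = 0.05342 + 0.01359 = 0.06701
R_eff = 1/U_eff = 14.92 ft²·°F·h/BTU

14.9 ft²·°F·h/BTU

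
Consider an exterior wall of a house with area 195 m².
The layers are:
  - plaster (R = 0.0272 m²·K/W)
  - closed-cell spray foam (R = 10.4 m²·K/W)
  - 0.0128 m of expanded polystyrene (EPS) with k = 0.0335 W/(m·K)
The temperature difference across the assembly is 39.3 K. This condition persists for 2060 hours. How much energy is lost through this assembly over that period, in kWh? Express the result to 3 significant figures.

1460 kWh

0.0128/0.0335 = 0.3821
R_total = 0.0272 + 10.4 + 0.3821 = 10.81 m²·K/W
Q = 195 × 39.3 / 10.81 = 709 W
E = 709 W × 2060 h / 1000 = 1460 kWh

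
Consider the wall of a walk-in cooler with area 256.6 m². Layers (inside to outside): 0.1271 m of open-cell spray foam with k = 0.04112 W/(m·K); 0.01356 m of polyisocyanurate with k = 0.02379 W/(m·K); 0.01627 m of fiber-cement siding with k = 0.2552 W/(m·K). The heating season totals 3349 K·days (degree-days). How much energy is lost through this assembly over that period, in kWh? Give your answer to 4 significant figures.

0.1271/0.04112 = 3.091
0.01356/0.02379 = 0.56999
0.01627/0.2552 = 0.063754
R_total = 3.091 + 0.56999 + 0.063754 = 3.7247 m²·K/W
E = A × HDD × 24 / R / 1000 = 256.6 × 3349 × 24 / 3.7247 / 1000 = 5537.2 kWh

5537 kWh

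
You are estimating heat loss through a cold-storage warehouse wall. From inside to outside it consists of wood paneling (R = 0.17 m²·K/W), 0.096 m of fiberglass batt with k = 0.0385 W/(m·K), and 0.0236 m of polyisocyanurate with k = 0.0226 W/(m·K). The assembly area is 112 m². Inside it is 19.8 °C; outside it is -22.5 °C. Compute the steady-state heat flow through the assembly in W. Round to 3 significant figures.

0.096/0.0385 = 2.494
0.0236/0.0226 = 1.044
R_total = 0.17 + 2.494 + 1.044 = 3.708 m²·K/W
Q = A·ΔT/R = 112 × (19.8 − (-22.5)) / 3.708 = 1278 W

1280 W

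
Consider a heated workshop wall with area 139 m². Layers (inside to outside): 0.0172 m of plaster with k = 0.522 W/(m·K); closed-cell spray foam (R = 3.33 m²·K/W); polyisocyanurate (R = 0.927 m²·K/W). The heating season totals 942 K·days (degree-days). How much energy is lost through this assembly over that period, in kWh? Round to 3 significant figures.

0.0172/0.522 = 0.03295
R_total = 0.03295 + 3.33 + 0.927 = 4.29 m²·K/W
E = A × HDD × 24 / R / 1000 = 139 × 942 × 24 / 4.29 / 1000 = 732.5 kWh

733 kWh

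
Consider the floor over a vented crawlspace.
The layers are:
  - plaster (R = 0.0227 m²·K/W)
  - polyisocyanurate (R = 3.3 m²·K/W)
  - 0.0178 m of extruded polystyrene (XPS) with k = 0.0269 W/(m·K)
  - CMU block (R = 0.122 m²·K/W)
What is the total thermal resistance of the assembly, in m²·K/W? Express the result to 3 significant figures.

4.11 m²·K/W

0.0178/0.0269 = 0.6617
R_total = 0.0227 + 3.3 + 0.6617 + 0.122 = 4.106 m²·K/W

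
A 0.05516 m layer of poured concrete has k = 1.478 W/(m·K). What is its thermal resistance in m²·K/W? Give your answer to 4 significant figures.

R = L/k = 0.05516/1.478 = 0.037321 m²·K/W

0.03732 m²·K/W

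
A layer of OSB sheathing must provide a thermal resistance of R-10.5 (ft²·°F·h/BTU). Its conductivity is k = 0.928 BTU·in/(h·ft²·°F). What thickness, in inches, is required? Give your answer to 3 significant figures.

9.74 in

L = R × k = 10.5 × 0.928 = 9.744 in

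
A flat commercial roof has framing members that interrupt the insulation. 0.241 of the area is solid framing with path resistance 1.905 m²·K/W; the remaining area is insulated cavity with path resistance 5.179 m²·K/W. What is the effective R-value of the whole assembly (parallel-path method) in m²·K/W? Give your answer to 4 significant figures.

U_eff = 0.759/5.179 + 0.241/1.905 = 0.14655 + 0.12651 = 0.27306
R_eff = 1/U_eff = 3.6622 m²·K/W

3.662 m²·K/W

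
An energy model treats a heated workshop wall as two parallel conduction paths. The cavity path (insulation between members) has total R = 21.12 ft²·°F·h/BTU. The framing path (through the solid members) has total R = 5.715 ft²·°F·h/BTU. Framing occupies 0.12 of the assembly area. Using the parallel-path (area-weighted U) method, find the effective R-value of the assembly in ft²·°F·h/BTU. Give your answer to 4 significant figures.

15.96 ft²·°F·h/BTU

U_eff = 0.88/21.12 + 0.12/5.715 = 0.041667 + 0.020997 = 0.062664
R_eff = 1/U_eff = 15.958 ft²·°F·h/BTU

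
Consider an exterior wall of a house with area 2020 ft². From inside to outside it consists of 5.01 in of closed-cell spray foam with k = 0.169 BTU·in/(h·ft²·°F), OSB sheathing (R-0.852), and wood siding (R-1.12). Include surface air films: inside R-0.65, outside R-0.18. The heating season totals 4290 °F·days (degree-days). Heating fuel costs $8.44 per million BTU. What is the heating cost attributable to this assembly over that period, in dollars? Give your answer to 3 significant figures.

5.01/0.169 = 29.64
R_total = 0.65 + 29.64 + 0.852 + 1.12 + 0.18 = 32.45 ft²·°F·h/BTU
E = A × HDD × 24 / R = 2020 × 4290 × 24 / 32.45 = 6410000 BTU
Cost = 6410000/10⁶ × 8.44 = $54.1

54.1 dollars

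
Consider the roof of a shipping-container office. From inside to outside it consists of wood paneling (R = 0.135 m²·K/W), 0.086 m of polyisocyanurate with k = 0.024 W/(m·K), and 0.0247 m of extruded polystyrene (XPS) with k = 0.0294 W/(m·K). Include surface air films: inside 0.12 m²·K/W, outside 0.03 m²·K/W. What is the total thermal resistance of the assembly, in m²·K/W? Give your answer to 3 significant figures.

4.71 m²·K/W

0.086/0.024 = 3.583
0.0247/0.0294 = 0.8401
R_total = 0.12 + 0.135 + 3.583 + 0.8401 + 0.03 = 4.708 m²·K/W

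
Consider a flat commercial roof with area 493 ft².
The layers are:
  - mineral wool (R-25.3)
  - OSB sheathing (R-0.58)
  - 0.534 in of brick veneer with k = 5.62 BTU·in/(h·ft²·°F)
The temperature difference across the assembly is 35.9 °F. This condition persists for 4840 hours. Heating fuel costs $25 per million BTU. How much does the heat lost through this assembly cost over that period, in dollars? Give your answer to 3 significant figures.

82.4 dollars

0.534/5.62 = 0.09502
R_total = 25.3 + 0.58 + 0.09502 = 25.98 ft²·°F·h/BTU
Q = 493 × 35.9 / 25.98 = 681.4 BTU/h
E = 681.4 × 4840 = 3298000 BTU
Cost = 3298000/10⁶ × 25 = $82.45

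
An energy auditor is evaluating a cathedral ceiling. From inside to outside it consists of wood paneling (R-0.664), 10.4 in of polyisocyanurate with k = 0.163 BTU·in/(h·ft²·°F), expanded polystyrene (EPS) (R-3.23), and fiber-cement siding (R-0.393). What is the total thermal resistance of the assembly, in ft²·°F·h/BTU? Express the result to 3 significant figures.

68.1 ft²·°F·h/BTU

10.4/0.163 = 63.8
R_total = 0.664 + 63.8 + 3.23 + 0.393 = 68.09 ft²·°F·h/BTU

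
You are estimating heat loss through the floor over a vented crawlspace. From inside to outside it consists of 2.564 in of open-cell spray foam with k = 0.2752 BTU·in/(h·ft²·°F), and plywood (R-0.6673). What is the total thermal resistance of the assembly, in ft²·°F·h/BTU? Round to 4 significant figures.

9.984 ft²·°F·h/BTU

2.564/0.2752 = 9.3169
R_total = 9.3169 + 0.6673 = 9.9842 ft²·°F·h/BTU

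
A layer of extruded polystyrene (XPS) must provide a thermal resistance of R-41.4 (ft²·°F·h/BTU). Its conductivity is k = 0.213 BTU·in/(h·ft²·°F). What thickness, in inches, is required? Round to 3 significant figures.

L = R × k = 41.4 × 0.213 = 8.818 in

8.82 in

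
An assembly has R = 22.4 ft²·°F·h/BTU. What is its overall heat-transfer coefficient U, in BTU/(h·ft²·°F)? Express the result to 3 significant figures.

0.0446 BTU/(h·ft²·°F)

U = 1/R = 1/22.4 = 0.04464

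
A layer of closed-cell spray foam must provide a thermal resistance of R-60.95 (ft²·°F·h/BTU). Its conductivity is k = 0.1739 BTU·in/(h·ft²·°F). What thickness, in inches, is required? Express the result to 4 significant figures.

L = R × k = 60.95 × 0.1739 = 10.599 in

10.60 in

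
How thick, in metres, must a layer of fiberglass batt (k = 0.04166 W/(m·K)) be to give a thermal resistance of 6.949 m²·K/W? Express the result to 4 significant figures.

L = R·k = 6.949 × 0.04166 = 0.2895 m

0.2895 m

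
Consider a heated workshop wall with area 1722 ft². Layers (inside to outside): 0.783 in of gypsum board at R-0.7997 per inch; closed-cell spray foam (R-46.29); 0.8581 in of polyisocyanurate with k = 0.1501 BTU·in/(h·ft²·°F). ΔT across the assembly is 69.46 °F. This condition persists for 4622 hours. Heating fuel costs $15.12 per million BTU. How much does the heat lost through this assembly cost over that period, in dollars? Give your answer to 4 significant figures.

0.783 × 0.7997 = 0.62617
0.8581/0.1501 = 5.7169
R_total = 0.62617 + 46.29 + 5.7169 = 52.633 ft²·°F·h/BTU
Q = 1722 × 69.46 / 52.633 = 2272.5 BTU/h
E = 2272.5 × 4622 = 10504000 BTU
Cost = 10504000/10⁶ × 15.12 = $158.81

158.8 dollars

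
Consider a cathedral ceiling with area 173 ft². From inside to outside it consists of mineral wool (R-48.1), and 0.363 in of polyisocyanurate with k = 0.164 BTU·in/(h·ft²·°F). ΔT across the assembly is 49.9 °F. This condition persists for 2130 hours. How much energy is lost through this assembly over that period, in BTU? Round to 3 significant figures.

365000 BTU

0.363/0.164 = 2.213
R_total = 48.1 + 2.213 = 50.31 ft²·°F·h/BTU
Q = 173 × 49.9 / 50.31 = 171.6 BTU/h
E = 171.6 × 2130 = 365500 BTU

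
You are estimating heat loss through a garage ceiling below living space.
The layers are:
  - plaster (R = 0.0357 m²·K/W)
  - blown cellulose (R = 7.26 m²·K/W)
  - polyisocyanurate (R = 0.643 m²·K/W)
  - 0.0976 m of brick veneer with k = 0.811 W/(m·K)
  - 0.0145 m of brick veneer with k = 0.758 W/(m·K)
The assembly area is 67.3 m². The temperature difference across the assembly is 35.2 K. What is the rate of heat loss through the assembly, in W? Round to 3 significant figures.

293 W

0.0976/0.811 = 0.1203
0.0145/0.758 = 0.01913
R_total = 0.0357 + 7.26 + 0.643 + 0.1203 + 0.01913 = 8.078 m²·K/W
Q = A·ΔT/R = 67.3 × 35.2 / 8.078 = 293.3 W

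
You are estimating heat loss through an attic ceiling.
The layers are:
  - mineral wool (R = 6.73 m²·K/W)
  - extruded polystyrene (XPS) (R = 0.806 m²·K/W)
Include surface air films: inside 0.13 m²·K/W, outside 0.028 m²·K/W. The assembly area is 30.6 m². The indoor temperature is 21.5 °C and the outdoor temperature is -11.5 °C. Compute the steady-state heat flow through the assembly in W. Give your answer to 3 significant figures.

131 W

R_total = 0.13 + 6.73 + 0.806 + 0.028 = 7.694 m²·K/W
Q = A·ΔT/R = 30.6 × (21.5 − (-11.5)) / 7.694 = 131.2 W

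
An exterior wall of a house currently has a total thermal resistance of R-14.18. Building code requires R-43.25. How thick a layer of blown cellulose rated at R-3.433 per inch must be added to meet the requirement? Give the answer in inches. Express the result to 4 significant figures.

ΔR = 43.25 − 14.18 = 29.07 ft²·°F·h/BTU
L = ΔR / (R/in) = 29.07/3.433 = 8.4678 in

8.468 in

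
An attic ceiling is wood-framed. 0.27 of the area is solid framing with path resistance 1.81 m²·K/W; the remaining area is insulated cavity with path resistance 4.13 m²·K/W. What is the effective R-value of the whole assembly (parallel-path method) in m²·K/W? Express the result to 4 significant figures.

3.068 m²·K/W

U_eff = 0.73/4.13 + 0.27/1.81 = 0.17676 + 0.14917 = 0.32593
R_eff = 1/U_eff = 3.0682 m²·K/W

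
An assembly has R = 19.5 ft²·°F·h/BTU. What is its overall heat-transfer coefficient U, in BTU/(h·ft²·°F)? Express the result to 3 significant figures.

U = 1/R = 1/19.5 = 0.05128

0.0513 BTU/(h·ft²·°F)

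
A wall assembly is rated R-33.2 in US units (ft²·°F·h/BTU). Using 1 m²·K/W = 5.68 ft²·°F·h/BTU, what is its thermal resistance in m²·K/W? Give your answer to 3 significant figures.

R_SI = 33.2/5.68 = 5.845

5.85 m²·K/W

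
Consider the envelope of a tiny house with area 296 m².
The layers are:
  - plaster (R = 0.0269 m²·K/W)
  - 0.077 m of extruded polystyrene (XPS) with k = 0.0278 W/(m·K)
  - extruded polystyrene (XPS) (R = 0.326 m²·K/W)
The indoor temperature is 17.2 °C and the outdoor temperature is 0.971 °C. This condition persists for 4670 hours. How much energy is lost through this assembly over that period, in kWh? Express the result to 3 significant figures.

0.077/0.0278 = 2.77
R_total = 0.0269 + 2.77 + 0.326 = 3.123 m²·K/W
Q = 296 × (17.2 − 0.971) / 3.123 = 1538 W
E = 1538 W × 4670 h / 1000 = 7184 kWh

7180 kWh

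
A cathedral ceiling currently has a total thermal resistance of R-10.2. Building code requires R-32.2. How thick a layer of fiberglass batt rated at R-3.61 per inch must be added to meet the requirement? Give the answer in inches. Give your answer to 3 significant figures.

6.09 in

ΔR = 32.2 − 10.2 = 22 ft²·°F·h/BTU
L = ΔR / (R/in) = 22/3.61 = 6.094 in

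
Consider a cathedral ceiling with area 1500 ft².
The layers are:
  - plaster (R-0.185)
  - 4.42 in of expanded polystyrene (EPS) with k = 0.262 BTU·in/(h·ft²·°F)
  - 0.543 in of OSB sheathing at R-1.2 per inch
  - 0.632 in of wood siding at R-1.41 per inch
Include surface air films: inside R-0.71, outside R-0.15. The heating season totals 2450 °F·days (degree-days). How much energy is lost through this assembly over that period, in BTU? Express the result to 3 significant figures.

4530000 BTU

4.42/0.262 = 16.87
0.543 × 1.2 = 0.6516
0.632 × 1.41 = 0.8911
R_total = 0.71 + 0.185 + 16.87 + 0.6516 + 0.8911 + 0.15 = 19.46 ft²·°F·h/BTU
E = A × HDD × 24 / R = 1500 × 2450 × 24 / 19.46 = 4533000 BTU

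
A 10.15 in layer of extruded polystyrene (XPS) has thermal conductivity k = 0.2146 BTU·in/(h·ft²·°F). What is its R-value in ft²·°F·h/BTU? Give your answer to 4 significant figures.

R = L/k = 10.15/0.2146 = 47.297 ft²·°F·h/BTU

47.30 ft²·°F·h/BTU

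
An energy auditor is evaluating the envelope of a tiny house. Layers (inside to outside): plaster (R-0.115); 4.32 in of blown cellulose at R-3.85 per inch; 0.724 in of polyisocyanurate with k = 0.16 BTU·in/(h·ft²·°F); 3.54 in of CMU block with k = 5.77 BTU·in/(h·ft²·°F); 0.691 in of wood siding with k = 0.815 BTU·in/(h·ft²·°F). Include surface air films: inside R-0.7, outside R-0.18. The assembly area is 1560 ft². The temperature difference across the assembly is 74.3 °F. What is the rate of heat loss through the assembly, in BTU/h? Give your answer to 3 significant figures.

4.32 × 3.85 = 16.63
0.724/0.16 = 4.525
3.54/5.77 = 0.6135
0.691/0.815 = 0.8479
R_total = 0.7 + 0.115 + 16.63 + 4.525 + 0.6135 + 0.8479 + 0.18 = 23.61 ft²·°F·h/BTU
Q = A·ΔT/R = 1560 × 74.3 / 23.61 = 4909 BTU/h

4910 BTU/h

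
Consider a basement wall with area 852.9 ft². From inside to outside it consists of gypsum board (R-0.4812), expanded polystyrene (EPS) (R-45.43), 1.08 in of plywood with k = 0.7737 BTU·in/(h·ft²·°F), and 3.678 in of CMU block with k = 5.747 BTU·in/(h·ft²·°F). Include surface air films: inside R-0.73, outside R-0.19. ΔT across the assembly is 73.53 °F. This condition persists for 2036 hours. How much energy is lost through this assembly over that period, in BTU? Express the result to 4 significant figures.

1.08/0.7737 = 1.3959
3.678/5.747 = 0.63999
R_total = 0.73 + 0.4812 + 45.43 + 1.3959 + 0.63999 + 0.19 = 48.867 ft²·°F·h/BTU
Q = 852.9 × 73.53 / 48.867 = 1283.4 BTU/h
E = 1283.4 × 2036 = 2612900 BTU

2613000 BTU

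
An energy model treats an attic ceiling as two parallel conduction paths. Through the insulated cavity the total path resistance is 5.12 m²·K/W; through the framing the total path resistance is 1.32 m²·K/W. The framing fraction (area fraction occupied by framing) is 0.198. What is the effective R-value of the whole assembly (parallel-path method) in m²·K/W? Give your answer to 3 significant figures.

3.26 m²·K/W

U_eff = 0.802/5.12 + 0.198/1.32 = 0.1566 + 0.15 = 0.3066
R_eff = 1/U_eff = 3.261 m²·K/W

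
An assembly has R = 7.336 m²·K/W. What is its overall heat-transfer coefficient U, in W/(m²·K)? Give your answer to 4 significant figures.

0.1363 W/(m²·K)

U = 1/R = 1/7.336 = 0.13631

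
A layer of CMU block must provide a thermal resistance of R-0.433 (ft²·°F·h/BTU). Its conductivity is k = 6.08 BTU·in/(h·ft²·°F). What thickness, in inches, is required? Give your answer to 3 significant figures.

L = R × k = 0.433 × 6.08 = 2.633 in

2.63 in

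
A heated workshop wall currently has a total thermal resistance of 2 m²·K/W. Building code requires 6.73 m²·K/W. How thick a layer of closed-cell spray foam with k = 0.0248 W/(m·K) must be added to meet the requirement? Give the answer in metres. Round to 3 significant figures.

0.117 m

ΔR = 6.73 − 2 = 4.73 m²·K/W
L = ΔR × k = 4.73 × 0.0248 = 0.1173 m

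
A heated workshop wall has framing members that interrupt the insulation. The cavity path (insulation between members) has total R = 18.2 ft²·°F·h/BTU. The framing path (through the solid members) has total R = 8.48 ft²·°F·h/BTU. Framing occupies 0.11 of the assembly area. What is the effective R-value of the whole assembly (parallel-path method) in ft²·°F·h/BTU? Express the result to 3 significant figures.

16.2 ft²·°F·h/BTU

U_eff = 0.89/18.2 + 0.11/8.48 = 0.0489 + 0.01297 = 0.06187
R_eff = 1/U_eff = 16.16 ft²·°F·h/BTU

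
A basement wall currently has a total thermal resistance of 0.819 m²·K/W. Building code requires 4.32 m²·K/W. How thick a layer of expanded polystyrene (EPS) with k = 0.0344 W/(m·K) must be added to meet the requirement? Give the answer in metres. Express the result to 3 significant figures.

0.120 m

ΔR = 4.32 − 0.819 = 3.501 m²·K/W
L = ΔR × k = 3.501 × 0.0344 = 0.1204 m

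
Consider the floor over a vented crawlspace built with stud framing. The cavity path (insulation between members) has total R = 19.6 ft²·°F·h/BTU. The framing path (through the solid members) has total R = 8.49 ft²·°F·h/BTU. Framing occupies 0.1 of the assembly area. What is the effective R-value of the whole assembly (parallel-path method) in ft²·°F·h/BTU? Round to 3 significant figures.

17.3 ft²·°F·h/BTU

U_eff = 0.9/19.6 + 0.1/8.49 = 0.04592 + 0.01178 = 0.0577
R_eff = 1/U_eff = 17.33 ft²·°F·h/BTU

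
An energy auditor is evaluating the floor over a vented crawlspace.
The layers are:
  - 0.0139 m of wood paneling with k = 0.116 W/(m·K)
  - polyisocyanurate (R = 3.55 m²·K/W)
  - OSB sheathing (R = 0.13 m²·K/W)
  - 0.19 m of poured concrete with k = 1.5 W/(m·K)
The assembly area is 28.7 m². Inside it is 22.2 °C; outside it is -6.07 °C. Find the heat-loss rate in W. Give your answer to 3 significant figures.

0.0139/0.116 = 0.1198
0.19/1.5 = 0.1267
R_total = 0.1198 + 3.55 + 0.13 + 0.1267 = 3.926 m²·K/W
Q = A·ΔT/R = 28.7 × (22.2 − (-6.07)) / 3.926 = 206.6 W

207 W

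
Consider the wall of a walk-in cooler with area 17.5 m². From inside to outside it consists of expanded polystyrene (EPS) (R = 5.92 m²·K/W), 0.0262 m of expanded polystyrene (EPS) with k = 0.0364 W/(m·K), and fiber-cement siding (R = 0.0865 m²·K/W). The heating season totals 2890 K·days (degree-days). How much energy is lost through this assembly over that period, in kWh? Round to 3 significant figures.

0.0262/0.0364 = 0.7198
R_total = 5.92 + 0.7198 + 0.0865 = 6.726 m²·K/W
E = A × HDD × 24 / R / 1000 = 17.5 × 2890 × 24 / 6.726 / 1000 = 180.5 kWh

180 kWh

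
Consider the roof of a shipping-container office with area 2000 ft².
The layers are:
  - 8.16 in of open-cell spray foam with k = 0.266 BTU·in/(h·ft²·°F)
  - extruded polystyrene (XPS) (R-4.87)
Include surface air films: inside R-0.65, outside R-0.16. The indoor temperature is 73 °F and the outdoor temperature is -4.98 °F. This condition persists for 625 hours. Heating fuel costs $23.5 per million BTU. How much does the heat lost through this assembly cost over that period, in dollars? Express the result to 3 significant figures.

8.16/0.266 = 30.68
R_total = 0.65 + 30.68 + 4.87 + 0.16 = 36.36 ft²·°F·h/BTU
Q = 2000 × (73 − (-4.98)) / 36.36 = 4290 BTU/h
E = 4290 × 625 = 2681000 BTU
Cost = 2681000/10⁶ × 23.5 = $63.01

63.0 dollars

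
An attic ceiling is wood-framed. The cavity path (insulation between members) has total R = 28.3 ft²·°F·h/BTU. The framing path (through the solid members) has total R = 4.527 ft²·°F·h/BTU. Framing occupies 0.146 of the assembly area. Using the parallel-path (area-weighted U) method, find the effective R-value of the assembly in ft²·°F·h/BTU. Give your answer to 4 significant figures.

16.02 ft²·°F·h/BTU

U_eff = 0.854/28.3 + 0.146/4.527 = 0.030177 + 0.032251 = 0.062428
R_eff = 1/U_eff = 16.019 ft²·°F·h/BTU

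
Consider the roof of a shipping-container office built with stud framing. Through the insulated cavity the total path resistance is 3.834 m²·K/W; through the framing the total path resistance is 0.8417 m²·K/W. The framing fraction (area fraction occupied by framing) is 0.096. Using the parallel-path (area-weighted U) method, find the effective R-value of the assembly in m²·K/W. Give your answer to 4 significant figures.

2.858 m²·K/W

U_eff = 0.904/3.834 + 0.096/0.8417 = 0.23579 + 0.11405 = 0.34984
R_eff = 1/U_eff = 2.8584 m²·K/W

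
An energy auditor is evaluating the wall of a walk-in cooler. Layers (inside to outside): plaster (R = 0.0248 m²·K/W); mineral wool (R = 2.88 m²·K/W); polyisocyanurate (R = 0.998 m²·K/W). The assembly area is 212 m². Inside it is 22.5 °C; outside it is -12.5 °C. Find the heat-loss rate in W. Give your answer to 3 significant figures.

R_total = 0.0248 + 2.88 + 0.998 = 3.903 m²·K/W
Q = A·ΔT/R = 212 × (22.5 − (-12.5)) / 3.903 = 1901 W

1900 W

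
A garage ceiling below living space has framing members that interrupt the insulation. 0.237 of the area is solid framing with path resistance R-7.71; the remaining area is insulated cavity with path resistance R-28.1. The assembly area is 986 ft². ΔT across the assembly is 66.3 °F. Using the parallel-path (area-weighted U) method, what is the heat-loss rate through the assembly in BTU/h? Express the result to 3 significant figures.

U_eff = 0.763/28.1 + 0.237/7.71 = 0.02715 + 0.03074 = 0.05789
R_eff = 1/U_eff = 17.27 ft²·°F·h/BTU
Q = 986 × 66.3 / 17.27 = 3785 BTU/h

3780 BTU/h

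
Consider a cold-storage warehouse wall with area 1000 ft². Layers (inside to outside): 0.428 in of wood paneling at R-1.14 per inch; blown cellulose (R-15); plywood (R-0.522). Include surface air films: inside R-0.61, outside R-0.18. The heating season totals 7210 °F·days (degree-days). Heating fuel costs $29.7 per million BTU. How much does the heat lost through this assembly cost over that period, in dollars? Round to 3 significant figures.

306 dollars

0.428 × 1.14 = 0.4879
R_total = 0.61 + 0.4879 + 15 + 0.522 + 0.18 = 16.8 ft²·°F·h/BTU
E = A × HDD × 24 / R = 1000 × 7210 × 24 / 16.8 = 10300000 BTU
Cost = 10300000/10⁶ × 29.7 = $305.9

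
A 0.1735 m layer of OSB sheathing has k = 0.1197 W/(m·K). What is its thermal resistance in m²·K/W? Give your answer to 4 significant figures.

R = L/k = 0.1735/0.1197 = 1.4495 m²·K/W

1.449 m²·K/W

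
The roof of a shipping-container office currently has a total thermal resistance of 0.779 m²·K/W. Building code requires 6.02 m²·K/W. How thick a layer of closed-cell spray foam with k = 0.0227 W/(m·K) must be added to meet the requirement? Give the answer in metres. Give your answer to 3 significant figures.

ΔR = 6.02 − 0.779 = 5.241 m²·K/W
L = ΔR × k = 5.241 × 0.0227 = 0.119 m

0.119 m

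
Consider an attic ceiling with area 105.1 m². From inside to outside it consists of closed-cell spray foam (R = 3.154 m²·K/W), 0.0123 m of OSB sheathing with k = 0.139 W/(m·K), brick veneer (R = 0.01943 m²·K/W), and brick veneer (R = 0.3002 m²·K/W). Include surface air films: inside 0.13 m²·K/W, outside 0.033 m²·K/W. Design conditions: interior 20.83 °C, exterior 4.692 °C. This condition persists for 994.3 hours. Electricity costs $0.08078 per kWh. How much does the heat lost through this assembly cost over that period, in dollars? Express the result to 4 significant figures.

0.0123/0.139 = 0.088489
R_total = 0.13 + 3.154 + 0.088489 + 0.01943 + 0.3002 + 0.033 = 3.7251 m²·K/W
Q = 105.1 × (20.83 − 4.692) / 3.7251 = 455.32 W
E = 455.32 W × 994.3 h / 1000 = 452.72 kWh
Cost = 452.72 × 0.08078 = $36.571

36.57 dollars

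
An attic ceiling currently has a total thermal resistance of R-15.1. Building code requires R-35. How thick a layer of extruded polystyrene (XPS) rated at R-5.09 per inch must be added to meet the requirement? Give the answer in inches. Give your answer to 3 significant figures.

3.91 in

ΔR = 35 − 15.1 = 19.9 ft²·°F·h/BTU
L = ΔR / (R/in) = 19.9/5.09 = 3.91 in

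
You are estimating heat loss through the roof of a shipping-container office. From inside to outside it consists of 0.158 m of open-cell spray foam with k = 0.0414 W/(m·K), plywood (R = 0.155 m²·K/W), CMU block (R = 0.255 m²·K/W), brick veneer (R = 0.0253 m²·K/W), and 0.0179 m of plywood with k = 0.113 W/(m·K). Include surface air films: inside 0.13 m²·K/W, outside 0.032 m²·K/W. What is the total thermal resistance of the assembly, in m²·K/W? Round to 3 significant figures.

0.158/0.0414 = 3.816
0.0179/0.113 = 0.1584
R_total = 0.13 + 3.816 + 0.155 + 0.255 + 0.0253 + 0.1584 + 0.032 = 4.572 m²·K/W

4.57 m²·K/W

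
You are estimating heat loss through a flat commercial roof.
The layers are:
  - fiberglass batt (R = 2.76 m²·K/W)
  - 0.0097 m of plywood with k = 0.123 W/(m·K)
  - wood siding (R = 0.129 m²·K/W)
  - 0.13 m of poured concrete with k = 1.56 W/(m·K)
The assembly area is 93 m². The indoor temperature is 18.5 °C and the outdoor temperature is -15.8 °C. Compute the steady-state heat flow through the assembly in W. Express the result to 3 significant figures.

0.0097/0.123 = 0.07886
0.13/1.56 = 0.08333
R_total = 2.76 + 0.07886 + 0.129 + 0.08333 = 3.051 m²·K/W
Q = A·ΔT/R = 93 × (18.5 − (-15.8)) / 3.051 = 1045 W

1050 W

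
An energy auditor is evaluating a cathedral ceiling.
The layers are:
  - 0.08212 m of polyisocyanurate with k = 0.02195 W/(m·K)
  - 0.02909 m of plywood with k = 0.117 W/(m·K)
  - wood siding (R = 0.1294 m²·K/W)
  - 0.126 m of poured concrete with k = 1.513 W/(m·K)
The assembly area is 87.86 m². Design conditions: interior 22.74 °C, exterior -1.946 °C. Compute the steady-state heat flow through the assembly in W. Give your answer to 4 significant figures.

516.1 W

0.08212/0.02195 = 3.7412
0.02909/0.117 = 0.24863
0.126/1.513 = 0.083278
R_total = 3.7412 + 0.24863 + 0.1294 + 0.083278 = 4.2025 m²·K/W
Q = A·ΔT/R = 87.86 × (22.74 − (-1.946)) / 4.2025 = 516.1 W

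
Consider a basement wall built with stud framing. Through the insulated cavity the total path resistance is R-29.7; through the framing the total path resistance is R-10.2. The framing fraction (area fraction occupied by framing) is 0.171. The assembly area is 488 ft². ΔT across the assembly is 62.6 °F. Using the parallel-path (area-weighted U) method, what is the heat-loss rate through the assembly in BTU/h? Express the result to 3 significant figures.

1360 BTU/h

U_eff = 0.829/29.7 + 0.171/10.2 = 0.02791 + 0.01676 = 0.04468
R_eff = 1/U_eff = 22.38 ft²·°F·h/BTU
Q = 488 × 62.6 / 22.38 = 1365 BTU/h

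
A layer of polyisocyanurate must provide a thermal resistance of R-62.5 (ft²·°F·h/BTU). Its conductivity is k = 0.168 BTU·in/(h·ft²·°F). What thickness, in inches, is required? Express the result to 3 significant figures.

10.5 in

L = R × k = 62.5 × 0.168 = 10.5 in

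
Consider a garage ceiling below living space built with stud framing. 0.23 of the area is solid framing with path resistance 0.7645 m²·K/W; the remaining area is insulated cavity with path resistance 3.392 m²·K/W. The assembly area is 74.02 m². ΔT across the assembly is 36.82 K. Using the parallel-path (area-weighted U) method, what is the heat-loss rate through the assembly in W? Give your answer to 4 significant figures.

1439 W

U_eff = 0.77/3.392 + 0.23/0.7645 = 0.227 + 0.30085 = 0.52785
R_eff = 1/U_eff = 1.8945 m²·K/W
Q = 74.02 × 36.82 / 1.8945 = 1438.6 W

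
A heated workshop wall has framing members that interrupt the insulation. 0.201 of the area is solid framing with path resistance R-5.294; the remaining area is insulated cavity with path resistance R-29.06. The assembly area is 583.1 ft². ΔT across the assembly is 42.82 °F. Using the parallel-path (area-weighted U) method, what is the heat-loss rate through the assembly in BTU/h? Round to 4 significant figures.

1634 BTU/h

U_eff = 0.799/29.06 + 0.201/5.294 = 0.027495 + 0.037968 = 0.065462
R_eff = 1/U_eff = 15.276 ft²·°F·h/BTU
Q = 583.1 × 42.82 / 15.276 = 1634.5 BTU/h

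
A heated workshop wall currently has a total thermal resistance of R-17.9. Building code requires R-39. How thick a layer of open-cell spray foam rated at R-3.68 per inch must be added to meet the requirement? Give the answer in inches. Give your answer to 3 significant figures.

ΔR = 39 − 17.9 = 21.1 ft²·°F·h/BTU
L = ΔR / (R/in) = 21.1/3.68 = 5.734 in

5.73 in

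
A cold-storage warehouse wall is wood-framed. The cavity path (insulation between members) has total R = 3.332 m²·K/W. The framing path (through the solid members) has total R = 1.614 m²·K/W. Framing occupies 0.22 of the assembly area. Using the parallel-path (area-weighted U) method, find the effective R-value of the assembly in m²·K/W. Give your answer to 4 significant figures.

U_eff = 0.78/3.332 + 0.22/1.614 = 0.23409 + 0.13631 = 0.3704
R_eff = 1/U_eff = 2.6998 m²·K/W

2.700 m²·K/W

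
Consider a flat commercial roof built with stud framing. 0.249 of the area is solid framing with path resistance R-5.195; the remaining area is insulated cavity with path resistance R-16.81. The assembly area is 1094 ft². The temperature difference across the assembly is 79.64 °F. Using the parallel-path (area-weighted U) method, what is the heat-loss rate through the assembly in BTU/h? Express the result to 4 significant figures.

8068 BTU/h

U_eff = 0.751/16.81 + 0.249/5.195 = 0.044676 + 0.047931 = 0.092606
R_eff = 1/U_eff = 10.798 ft²·°F·h/BTU
Q = 1094 × 79.64 / 10.798 = 8068.4 BTU/h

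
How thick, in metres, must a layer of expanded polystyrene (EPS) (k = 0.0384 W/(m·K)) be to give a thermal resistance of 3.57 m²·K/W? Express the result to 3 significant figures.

L = R·k = 3.57 × 0.0384 = 0.1371 m

0.137 m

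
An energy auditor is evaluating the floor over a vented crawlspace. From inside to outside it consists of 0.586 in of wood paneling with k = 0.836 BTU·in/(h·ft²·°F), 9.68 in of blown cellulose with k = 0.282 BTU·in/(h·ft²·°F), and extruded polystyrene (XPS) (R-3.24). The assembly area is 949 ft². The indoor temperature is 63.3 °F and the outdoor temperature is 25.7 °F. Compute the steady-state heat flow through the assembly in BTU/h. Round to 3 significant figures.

932 BTU/h

0.586/0.836 = 0.701
9.68/0.282 = 34.33
R_total = 0.701 + 34.33 + 3.24 = 38.27 ft²·°F·h/BTU
Q = A·ΔT/R = 949 × (63.3 − 25.7) / 38.27 = 932.5 BTU/h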